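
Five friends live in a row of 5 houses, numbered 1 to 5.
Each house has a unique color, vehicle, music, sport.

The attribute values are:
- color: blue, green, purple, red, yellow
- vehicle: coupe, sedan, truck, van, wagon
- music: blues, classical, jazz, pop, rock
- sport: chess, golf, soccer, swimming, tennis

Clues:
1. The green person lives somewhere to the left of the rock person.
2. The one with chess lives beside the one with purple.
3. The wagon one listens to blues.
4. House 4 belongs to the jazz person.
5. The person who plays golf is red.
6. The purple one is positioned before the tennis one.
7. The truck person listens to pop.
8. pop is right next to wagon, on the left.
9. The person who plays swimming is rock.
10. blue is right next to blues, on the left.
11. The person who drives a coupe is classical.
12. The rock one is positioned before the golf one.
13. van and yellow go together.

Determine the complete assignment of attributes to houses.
Solution:

House | Color | Vehicle | Music | Sport
---------------------------------------
  1   | blue | truck | pop | soccer
  2   | green | wagon | blues | chess
  3   | purple | sedan | rock | swimming
  4   | yellow | van | jazz | tennis
  5   | red | coupe | classical | golf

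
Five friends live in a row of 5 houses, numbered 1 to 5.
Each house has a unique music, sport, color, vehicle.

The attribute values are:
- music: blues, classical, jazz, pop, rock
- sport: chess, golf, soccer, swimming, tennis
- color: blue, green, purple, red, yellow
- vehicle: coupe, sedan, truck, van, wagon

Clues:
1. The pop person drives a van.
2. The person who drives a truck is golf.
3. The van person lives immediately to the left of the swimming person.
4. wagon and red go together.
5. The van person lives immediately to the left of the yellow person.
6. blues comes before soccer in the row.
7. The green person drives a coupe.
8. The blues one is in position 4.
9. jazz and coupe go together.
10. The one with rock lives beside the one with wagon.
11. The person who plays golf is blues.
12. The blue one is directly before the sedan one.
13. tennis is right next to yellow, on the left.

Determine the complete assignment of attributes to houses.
Solution:

House | Music | Sport | Color | Vehicle
---------------------------------------
  1   | pop | tennis | blue | van
  2   | rock | swimming | yellow | sedan
  3   | classical | chess | red | wagon
  4   | blues | golf | purple | truck
  5   | jazz | soccer | green | coupe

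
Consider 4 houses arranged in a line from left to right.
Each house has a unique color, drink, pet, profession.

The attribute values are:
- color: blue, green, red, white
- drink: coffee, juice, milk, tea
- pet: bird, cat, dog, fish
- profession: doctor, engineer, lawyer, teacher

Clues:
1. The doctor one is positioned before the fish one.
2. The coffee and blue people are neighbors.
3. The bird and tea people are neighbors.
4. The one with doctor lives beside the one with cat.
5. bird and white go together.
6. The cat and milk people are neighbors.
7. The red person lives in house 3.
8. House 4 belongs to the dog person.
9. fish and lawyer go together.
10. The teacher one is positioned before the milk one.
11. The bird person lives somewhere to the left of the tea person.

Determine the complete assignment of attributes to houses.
Solution:

House | Color | Drink | Pet | Profession
----------------------------------------
  1   | white | coffee | bird | doctor
  2   | blue | tea | cat | teacher
  3   | red | milk | fish | lawyer
  4   | green | juice | dog | engineer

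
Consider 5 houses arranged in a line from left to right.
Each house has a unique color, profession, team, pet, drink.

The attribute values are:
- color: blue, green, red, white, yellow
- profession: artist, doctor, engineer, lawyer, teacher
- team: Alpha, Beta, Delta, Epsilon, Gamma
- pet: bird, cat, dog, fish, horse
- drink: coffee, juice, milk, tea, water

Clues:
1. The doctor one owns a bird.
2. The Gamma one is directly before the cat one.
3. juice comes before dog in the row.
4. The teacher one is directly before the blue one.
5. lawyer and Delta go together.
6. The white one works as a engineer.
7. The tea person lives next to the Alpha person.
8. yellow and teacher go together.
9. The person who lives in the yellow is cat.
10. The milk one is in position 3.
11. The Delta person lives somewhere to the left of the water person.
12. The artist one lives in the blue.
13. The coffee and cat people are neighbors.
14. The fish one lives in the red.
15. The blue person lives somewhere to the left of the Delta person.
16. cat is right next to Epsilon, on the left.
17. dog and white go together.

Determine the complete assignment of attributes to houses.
Solution:

House | Color | Profession | Team | Pet | Drink
-----------------------------------------------
  1   | green | doctor | Gamma | bird | coffee
  2   | yellow | teacher | Beta | cat | juice
  3   | blue | artist | Epsilon | horse | milk
  4   | red | lawyer | Delta | fish | tea
  5   | white | engineer | Alpha | dog | water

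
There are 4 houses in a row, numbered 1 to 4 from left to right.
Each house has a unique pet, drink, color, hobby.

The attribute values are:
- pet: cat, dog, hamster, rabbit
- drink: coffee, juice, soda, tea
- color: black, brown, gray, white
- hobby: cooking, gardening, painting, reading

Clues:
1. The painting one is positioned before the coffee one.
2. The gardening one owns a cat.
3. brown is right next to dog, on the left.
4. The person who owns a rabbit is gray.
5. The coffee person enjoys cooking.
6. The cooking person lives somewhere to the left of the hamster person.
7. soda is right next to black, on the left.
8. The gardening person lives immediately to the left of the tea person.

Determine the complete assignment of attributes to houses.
Solution:

House | Pet | Drink | Color | Hobby
-----------------------------------
  1   | cat | soda | brown | gardening
  2   | dog | tea | black | painting
  3   | rabbit | coffee | gray | cooking
  4   | hamster | juice | white | reading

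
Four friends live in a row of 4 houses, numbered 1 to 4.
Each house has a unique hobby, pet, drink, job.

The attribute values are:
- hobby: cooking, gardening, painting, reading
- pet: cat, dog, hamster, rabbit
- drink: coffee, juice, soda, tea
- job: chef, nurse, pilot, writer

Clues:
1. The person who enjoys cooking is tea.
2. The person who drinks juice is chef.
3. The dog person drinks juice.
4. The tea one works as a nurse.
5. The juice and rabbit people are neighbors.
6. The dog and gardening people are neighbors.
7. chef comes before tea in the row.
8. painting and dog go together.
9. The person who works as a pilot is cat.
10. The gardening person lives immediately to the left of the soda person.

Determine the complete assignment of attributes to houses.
Solution:

House | Hobby | Pet | Drink | Job
---------------------------------
  1   | painting | dog | juice | chef
  2   | gardening | rabbit | coffee | writer
  3   | reading | cat | soda | pilot
  4   | cooking | hamster | tea | nurse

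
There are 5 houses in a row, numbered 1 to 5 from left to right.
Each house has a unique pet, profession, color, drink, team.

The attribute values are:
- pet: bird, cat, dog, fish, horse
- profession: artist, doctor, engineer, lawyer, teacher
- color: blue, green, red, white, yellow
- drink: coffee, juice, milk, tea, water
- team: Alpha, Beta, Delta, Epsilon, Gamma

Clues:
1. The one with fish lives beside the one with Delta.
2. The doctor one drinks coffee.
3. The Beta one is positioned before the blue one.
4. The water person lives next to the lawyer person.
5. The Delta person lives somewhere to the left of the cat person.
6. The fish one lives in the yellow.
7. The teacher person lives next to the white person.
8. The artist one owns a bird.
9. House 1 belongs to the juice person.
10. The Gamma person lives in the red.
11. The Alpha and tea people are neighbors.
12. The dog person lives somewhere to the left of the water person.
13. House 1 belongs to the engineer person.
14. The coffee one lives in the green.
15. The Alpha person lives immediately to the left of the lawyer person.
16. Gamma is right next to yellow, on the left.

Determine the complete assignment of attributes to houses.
Solution:

House | Pet | Profession | Color | Drink | Team
-----------------------------------------------
  1   | dog | engineer | red | juice | Gamma
  2   | fish | teacher | yellow | water | Alpha
  3   | horse | lawyer | white | tea | Delta
  4   | cat | doctor | green | coffee | Beta
  5   | bird | artist | blue | milk | Epsilon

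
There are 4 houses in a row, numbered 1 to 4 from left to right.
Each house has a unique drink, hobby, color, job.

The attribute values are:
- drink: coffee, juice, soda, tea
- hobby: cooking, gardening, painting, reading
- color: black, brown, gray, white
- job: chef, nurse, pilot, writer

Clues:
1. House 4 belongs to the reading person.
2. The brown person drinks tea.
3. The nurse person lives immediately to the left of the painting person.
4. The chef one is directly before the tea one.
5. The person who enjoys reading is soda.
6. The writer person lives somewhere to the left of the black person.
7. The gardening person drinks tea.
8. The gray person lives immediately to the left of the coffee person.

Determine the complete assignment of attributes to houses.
Solution:

House | Drink | Hobby | Color | Job
-----------------------------------
  1   | juice | cooking | gray | nurse
  2   | coffee | painting | white | chef
  3   | tea | gardening | brown | writer
  4   | soda | reading | black | pilot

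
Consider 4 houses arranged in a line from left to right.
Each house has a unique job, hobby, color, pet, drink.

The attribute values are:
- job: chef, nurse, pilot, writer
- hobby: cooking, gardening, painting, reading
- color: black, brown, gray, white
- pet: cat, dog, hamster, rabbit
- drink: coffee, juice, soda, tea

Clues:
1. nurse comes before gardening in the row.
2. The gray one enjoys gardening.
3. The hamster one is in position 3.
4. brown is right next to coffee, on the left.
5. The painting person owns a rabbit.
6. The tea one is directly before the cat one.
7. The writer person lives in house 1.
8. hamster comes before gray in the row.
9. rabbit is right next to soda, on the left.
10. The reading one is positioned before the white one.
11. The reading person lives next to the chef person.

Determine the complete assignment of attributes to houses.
Solution:

House | Job | Hobby | Color | Pet | Drink
-----------------------------------------
  1   | writer | painting | black | rabbit | tea
  2   | nurse | reading | brown | cat | soda
  3   | chef | cooking | white | hamster | coffee
  4   | pilot | gardening | gray | dog | juice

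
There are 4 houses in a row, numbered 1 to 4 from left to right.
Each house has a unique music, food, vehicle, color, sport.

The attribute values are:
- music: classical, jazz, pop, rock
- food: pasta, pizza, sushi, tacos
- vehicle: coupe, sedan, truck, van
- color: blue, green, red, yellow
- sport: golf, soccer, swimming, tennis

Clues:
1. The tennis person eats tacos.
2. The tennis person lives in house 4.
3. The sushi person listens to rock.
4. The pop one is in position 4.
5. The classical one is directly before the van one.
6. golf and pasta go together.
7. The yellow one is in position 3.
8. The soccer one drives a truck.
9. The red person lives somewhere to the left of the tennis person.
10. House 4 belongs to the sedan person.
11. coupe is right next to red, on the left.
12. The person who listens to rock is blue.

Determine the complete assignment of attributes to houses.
Solution:

House | Music | Food | Vehicle | Color | Sport
----------------------------------------------
  1   | rock | sushi | coupe | blue | swimming
  2   | classical | pizza | truck | red | soccer
  3   | jazz | pasta | van | yellow | golf
  4   | pop | tacos | sedan | green | tennis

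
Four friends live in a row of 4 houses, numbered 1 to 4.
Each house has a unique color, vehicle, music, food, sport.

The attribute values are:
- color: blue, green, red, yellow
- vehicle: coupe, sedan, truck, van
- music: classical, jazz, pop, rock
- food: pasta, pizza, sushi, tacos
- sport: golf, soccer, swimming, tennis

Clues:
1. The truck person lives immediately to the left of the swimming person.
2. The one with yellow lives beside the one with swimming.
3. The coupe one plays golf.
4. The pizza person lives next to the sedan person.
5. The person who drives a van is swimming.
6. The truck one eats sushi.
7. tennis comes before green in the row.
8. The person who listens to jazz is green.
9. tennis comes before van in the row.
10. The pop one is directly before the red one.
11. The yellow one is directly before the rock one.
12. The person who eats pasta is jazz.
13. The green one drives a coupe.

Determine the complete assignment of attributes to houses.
Solution:

House | Color | Vehicle | Music | Food | Sport
----------------------------------------------
  1   | yellow | truck | pop | sushi | tennis
  2   | red | van | rock | pizza | swimming
  3   | blue | sedan | classical | tacos | soccer
  4   | green | coupe | jazz | pasta | golf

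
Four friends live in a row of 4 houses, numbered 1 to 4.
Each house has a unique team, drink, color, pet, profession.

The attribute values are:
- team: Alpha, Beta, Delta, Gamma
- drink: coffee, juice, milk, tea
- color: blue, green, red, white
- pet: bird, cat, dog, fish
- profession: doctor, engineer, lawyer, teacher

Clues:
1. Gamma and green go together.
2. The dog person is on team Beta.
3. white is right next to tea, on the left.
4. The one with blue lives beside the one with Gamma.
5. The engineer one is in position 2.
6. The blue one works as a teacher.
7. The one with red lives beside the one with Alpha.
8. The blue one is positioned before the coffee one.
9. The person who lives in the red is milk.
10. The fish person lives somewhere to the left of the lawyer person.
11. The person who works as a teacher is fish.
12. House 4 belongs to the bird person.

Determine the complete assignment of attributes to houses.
Solution:

House | Team | Drink | Color | Pet | Profession
-----------------------------------------------
  1   | Beta | milk | red | dog | doctor
  2   | Alpha | juice | white | cat | engineer
  3   | Delta | tea | blue | fish | teacher
  4   | Gamma | coffee | green | bird | lawyer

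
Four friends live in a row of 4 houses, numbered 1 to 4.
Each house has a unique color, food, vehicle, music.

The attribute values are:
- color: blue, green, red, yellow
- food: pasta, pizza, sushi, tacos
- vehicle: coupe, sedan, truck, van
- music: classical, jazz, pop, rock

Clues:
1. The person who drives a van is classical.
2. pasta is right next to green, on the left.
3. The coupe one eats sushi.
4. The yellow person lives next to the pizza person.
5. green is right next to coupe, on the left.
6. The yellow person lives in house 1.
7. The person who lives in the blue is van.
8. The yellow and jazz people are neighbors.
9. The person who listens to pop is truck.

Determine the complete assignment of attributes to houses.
Solution:

House | Color | Food | Vehicle | Music
--------------------------------------
  1   | yellow | pasta | truck | pop
  2   | green | pizza | sedan | jazz
  3   | red | sushi | coupe | rock
  4   | blue | tacos | van | classical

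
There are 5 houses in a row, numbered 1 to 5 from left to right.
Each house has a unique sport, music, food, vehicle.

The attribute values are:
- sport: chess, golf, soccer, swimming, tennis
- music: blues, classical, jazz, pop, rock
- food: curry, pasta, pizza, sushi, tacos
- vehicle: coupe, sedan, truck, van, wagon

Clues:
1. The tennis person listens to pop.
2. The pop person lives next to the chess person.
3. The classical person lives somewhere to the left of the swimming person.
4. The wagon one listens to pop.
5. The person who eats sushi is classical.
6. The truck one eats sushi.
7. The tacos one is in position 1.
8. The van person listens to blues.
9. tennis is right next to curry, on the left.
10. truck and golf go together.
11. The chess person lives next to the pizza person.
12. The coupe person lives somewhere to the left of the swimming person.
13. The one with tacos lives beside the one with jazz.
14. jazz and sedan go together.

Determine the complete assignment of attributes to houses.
Solution:

House | Sport | Music | Food | Vehicle
--------------------------------------
  1   | tennis | pop | tacos | wagon
  2   | chess | jazz | curry | sedan
  3   | soccer | rock | pizza | coupe
  4   | golf | classical | sushi | truck
  5   | swimming | blues | pasta | van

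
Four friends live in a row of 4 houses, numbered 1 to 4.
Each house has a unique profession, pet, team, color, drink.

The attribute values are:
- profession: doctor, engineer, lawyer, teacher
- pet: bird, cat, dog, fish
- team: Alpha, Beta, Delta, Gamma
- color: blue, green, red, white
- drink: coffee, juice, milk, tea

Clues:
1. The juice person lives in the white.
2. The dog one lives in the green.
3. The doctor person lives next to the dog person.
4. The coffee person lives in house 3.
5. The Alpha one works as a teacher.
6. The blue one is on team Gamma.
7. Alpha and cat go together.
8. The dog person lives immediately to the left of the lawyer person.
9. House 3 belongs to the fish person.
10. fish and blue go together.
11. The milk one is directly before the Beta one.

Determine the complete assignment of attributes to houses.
Solution:

House | Profession | Pet | Team | Color | Drink
-----------------------------------------------
  1   | doctor | bird | Delta | red | milk
  2   | engineer | dog | Beta | green | tea
  3   | lawyer | fish | Gamma | blue | coffee
  4   | teacher | cat | Alpha | white | juice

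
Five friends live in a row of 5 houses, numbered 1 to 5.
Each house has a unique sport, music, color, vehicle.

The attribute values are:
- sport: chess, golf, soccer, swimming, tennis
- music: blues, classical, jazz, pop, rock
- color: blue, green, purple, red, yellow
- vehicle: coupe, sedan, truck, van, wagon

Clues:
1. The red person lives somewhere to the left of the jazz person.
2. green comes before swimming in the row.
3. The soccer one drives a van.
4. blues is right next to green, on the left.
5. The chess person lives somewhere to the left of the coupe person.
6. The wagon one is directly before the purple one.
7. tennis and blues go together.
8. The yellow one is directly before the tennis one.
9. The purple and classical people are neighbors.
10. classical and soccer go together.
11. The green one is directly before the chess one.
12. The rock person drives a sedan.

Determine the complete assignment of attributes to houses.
Solution:

House | Sport | Music | Color | Vehicle
---------------------------------------
  1   | golf | pop | yellow | wagon
  2   | tennis | blues | purple | truck
  3   | soccer | classical | green | van
  4   | chess | rock | red | sedan
  5   | swimming | jazz | blue | coupe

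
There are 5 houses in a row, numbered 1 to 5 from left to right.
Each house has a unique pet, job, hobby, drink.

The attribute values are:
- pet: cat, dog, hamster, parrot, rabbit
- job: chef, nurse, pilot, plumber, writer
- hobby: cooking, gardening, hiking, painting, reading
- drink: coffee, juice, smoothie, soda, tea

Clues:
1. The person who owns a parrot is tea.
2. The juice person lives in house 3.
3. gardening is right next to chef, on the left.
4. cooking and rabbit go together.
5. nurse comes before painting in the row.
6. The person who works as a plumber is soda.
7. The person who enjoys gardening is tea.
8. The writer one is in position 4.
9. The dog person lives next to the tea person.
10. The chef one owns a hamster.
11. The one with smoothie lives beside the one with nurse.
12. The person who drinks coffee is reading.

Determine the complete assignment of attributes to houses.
Solution:

House | Pet | Job | Hobby | Drink
---------------------------------
  1   | dog | pilot | hiking | smoothie
  2   | parrot | nurse | gardening | tea
  3   | hamster | chef | painting | juice
  4   | cat | writer | reading | coffee
  5   | rabbit | plumber | cooking | soda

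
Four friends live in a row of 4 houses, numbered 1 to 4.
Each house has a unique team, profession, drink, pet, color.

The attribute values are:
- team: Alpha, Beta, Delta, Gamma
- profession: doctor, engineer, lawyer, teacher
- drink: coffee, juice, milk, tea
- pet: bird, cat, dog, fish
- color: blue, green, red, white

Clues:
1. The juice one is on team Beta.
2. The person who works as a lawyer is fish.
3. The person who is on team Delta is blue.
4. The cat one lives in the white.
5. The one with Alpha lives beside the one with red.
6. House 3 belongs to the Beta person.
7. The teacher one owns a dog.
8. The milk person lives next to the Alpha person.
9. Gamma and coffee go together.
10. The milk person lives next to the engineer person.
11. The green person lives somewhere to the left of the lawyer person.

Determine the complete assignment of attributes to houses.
Solution:

House | Team | Profession | Drink | Pet | Color
-----------------------------------------------
  1   | Delta | teacher | milk | dog | blue
  2   | Alpha | engineer | tea | bird | green
  3   | Beta | lawyer | juice | fish | red
  4   | Gamma | doctor | coffee | cat | white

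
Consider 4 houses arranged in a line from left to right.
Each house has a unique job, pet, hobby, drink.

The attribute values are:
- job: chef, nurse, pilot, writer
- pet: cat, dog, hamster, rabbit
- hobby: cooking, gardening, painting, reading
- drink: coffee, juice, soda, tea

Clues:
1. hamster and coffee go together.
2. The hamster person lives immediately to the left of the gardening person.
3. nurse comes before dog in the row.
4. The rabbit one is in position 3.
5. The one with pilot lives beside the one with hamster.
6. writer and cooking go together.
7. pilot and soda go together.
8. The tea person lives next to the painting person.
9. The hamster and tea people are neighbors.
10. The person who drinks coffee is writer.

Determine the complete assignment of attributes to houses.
Solution:

House | Job | Pet | Hobby | Drink
---------------------------------
  1   | pilot | cat | reading | soda
  2   | writer | hamster | cooking | coffee
  3   | nurse | rabbit | gardening | tea
  4   | chef | dog | painting | juice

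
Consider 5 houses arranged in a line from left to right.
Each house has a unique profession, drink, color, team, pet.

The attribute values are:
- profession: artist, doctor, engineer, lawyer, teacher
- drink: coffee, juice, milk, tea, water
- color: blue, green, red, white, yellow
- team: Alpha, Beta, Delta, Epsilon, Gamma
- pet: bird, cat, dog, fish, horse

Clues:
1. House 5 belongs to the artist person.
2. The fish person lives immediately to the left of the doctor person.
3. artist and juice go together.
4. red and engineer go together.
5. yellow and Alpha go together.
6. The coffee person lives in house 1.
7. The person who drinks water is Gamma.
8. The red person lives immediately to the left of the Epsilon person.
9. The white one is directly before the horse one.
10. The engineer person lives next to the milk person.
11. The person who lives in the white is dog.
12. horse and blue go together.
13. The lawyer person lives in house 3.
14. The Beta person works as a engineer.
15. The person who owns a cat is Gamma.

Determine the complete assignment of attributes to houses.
Solution:

House | Profession | Drink | Color | Team | Pet
-----------------------------------------------
  1   | engineer | coffee | red | Beta | fish
  2   | doctor | milk | white | Epsilon | dog
  3   | lawyer | tea | blue | Delta | horse
  4   | teacher | water | green | Gamma | cat
  5   | artist | juice | yellow | Alpha | bird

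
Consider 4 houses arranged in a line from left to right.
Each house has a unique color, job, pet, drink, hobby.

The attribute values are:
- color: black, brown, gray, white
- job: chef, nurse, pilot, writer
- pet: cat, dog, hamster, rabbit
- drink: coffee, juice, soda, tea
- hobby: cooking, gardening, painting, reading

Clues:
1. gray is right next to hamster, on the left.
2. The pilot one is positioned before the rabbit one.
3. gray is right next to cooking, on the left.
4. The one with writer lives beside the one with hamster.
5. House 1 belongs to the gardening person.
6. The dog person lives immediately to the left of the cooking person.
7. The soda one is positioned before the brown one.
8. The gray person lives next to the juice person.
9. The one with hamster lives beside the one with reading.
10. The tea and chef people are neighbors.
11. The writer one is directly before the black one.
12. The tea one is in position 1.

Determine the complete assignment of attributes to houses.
Solution:

House | Color | Job | Pet | Drink | Hobby
-----------------------------------------
  1   | gray | writer | dog | tea | gardening
  2   | black | chef | hamster | juice | cooking
  3   | white | pilot | cat | soda | reading
  4   | brown | nurse | rabbit | coffee | painting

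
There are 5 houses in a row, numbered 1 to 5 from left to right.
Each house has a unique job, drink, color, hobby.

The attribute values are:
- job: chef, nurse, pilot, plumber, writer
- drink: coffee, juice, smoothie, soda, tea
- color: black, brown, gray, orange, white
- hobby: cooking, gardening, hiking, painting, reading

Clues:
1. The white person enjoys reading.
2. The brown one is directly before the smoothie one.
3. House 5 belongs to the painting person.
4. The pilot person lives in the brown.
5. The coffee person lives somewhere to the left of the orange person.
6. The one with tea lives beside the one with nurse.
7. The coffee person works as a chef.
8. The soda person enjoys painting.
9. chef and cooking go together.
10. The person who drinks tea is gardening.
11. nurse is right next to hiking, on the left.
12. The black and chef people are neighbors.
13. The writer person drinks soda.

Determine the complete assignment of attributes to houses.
Solution:

House | Job | Drink | Color | Hobby
-----------------------------------
  1   | pilot | tea | brown | gardening
  2   | nurse | smoothie | white | reading
  3   | plumber | juice | black | hiking
  4   | chef | coffee | gray | cooking
  5   | writer | soda | orange | painting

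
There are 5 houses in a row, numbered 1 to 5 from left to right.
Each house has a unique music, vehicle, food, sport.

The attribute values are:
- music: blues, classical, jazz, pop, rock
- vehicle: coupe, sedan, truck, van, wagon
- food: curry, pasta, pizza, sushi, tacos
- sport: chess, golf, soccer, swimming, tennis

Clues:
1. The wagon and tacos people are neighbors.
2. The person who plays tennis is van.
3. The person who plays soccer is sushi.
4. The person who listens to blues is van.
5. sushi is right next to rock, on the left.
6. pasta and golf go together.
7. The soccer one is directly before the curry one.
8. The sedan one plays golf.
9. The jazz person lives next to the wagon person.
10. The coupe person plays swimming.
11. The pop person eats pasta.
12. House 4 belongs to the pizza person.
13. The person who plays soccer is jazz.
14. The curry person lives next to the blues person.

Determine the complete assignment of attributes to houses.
Solution:

House | Music | Vehicle | Food | Sport
--------------------------------------
  1   | jazz | truck | sushi | soccer
  2   | rock | wagon | curry | chess
  3   | blues | van | tacos | tennis
  4   | classical | coupe | pizza | swimming
  5   | pop | sedan | pasta | golf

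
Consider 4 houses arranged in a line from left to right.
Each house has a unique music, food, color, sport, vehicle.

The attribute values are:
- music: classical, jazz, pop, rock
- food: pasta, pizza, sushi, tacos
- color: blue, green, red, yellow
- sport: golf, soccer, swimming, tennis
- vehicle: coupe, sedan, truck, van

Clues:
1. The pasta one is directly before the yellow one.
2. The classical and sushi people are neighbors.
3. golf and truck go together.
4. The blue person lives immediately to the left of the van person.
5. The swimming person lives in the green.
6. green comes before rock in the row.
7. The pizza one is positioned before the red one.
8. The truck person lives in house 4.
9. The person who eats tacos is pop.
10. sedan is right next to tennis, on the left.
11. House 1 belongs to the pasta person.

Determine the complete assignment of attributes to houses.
Solution:

House | Music | Food | Color | Sport | Vehicle
----------------------------------------------
  1   | jazz | pasta | blue | soccer | sedan
  2   | pop | tacos | yellow | tennis | van
  3   | classical | pizza | green | swimming | coupe
  4   | rock | sushi | red | golf | truck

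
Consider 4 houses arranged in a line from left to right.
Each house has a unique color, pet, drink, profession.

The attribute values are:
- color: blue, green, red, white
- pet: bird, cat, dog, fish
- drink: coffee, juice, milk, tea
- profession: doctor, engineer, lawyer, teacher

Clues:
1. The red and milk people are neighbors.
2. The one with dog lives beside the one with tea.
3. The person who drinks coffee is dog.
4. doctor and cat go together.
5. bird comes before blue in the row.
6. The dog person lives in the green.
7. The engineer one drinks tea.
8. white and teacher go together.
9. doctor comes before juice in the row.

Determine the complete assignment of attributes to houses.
Solution:

House | Color | Pet | Drink | Profession
----------------------------------------
  1   | green | dog | coffee | lawyer
  2   | red | bird | tea | engineer
  3   | blue | cat | milk | doctor
  4   | white | fish | juice | teacher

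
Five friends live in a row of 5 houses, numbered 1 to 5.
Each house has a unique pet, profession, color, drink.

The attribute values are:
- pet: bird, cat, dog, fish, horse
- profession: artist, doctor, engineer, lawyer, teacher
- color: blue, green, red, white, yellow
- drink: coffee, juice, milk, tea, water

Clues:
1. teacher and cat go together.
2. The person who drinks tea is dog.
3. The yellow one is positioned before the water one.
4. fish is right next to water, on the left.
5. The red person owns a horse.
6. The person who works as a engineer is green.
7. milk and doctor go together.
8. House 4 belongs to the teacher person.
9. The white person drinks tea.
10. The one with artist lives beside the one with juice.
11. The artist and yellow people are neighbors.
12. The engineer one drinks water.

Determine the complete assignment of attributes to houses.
Solution:

House | Pet | Profession | Color | Drink
----------------------------------------
  1   | dog | artist | white | tea
  2   | fish | lawyer | yellow | juice
  3   | bird | engineer | green | water
  4   | cat | teacher | blue | coffee
  5   | horse | doctor | red | milk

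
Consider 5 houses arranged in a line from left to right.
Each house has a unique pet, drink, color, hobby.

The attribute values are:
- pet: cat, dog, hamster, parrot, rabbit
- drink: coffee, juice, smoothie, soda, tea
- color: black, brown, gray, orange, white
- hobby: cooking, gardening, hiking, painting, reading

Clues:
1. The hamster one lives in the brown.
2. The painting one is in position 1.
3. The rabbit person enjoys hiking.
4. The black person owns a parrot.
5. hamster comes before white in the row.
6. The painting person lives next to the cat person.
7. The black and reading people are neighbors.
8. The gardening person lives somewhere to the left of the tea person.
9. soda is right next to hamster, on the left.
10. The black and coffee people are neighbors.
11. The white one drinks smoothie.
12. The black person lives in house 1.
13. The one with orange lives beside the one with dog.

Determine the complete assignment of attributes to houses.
Solution:

House | Pet | Drink | Color | Hobby
-----------------------------------
  1   | parrot | juice | black | painting
  2   | cat | coffee | orange | reading
  3   | dog | soda | gray | gardening
  4   | hamster | tea | brown | cooking
  5   | rabbit | smoothie | white | hiking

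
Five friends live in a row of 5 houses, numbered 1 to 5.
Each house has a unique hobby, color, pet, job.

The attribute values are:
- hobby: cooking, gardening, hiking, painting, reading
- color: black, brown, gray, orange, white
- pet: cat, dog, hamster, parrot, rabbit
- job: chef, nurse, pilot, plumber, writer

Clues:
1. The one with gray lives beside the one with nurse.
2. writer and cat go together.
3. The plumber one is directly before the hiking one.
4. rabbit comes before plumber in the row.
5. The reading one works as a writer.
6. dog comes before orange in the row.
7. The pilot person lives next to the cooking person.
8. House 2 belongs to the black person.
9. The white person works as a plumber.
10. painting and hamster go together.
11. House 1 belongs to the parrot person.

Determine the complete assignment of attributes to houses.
Solution:

House | Hobby | Color | Pet | Job
---------------------------------
  1   | gardening | gray | parrot | pilot
  2   | cooking | black | rabbit | nurse
  3   | painting | white | hamster | plumber
  4   | hiking | brown | dog | chef
  5   | reading | orange | cat | writer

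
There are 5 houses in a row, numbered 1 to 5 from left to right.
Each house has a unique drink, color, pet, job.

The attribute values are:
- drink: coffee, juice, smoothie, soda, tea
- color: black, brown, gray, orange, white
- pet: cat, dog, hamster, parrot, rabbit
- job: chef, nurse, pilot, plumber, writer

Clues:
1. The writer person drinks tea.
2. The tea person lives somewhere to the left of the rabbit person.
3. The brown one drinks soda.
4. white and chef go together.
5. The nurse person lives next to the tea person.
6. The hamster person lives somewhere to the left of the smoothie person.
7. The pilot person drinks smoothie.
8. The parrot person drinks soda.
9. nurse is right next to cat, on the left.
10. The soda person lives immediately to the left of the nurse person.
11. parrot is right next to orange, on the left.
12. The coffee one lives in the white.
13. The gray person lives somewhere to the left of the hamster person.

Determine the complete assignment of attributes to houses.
Solution:

House | Drink | Color | Pet | Job
---------------------------------
  1   | soda | brown | parrot | plumber
  2   | juice | orange | dog | nurse
  3   | tea | gray | cat | writer
  4   | coffee | white | hamster | chef
  5   | smoothie | black | rabbit | pilot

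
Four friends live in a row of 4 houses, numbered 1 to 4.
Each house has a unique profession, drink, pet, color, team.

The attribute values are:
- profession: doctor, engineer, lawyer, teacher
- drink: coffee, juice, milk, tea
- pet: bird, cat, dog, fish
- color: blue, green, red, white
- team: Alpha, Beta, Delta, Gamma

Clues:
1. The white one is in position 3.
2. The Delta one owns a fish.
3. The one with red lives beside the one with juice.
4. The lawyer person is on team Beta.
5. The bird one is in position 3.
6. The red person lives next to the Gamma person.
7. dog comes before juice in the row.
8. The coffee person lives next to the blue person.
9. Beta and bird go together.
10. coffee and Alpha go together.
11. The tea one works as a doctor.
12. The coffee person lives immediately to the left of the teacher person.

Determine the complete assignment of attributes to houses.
Solution:

House | Profession | Drink | Pet | Color | Team
-----------------------------------------------
  1   | engineer | coffee | dog | red | Alpha
  2   | teacher | juice | cat | blue | Gamma
  3   | lawyer | milk | bird | white | Beta
  4   | doctor | tea | fish | green | Delta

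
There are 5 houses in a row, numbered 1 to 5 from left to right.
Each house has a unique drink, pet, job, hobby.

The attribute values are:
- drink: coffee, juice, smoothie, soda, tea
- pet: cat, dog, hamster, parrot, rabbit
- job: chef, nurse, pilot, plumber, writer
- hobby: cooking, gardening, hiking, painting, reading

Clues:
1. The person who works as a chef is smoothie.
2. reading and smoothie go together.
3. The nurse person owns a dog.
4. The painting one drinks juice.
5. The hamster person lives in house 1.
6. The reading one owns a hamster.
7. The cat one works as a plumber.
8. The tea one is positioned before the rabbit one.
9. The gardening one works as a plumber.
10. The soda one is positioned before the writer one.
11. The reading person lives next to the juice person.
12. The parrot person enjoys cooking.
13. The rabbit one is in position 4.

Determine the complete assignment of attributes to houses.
Solution:

House | Drink | Pet | Job | Hobby
---------------------------------
  1   | smoothie | hamster | chef | reading
  2   | juice | dog | nurse | painting
  3   | tea | cat | plumber | gardening
  4   | soda | rabbit | pilot | hiking
  5   | coffee | parrot | writer | cooking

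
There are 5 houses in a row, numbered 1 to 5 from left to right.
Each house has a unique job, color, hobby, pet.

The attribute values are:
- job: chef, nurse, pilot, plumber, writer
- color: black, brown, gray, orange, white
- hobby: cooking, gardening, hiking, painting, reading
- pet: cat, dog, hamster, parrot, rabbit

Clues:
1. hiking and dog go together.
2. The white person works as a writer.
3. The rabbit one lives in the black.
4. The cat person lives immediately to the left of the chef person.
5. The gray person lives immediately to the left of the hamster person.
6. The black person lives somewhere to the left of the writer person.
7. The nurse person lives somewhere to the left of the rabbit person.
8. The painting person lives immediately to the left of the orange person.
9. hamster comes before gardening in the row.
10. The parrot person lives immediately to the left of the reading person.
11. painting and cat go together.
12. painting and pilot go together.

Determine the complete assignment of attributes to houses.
Solution:

House | Job | Color | Hobby | Pet
---------------------------------
  1   | pilot | gray | painting | cat
  2   | chef | orange | cooking | hamster
  3   | nurse | brown | gardening | parrot
  4   | plumber | black | reading | rabbit
  5   | writer | white | hiking | dog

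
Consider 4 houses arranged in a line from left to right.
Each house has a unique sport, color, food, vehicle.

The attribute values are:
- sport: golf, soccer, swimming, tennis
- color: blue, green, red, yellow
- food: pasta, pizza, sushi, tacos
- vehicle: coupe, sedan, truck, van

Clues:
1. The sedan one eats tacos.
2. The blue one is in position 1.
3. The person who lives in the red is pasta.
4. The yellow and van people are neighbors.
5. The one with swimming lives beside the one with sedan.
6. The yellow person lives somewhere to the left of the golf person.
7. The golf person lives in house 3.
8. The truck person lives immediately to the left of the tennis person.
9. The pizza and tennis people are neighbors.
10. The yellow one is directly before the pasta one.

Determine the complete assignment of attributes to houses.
Solution:

House | Sport | Color | Food | Vehicle
--------------------------------------
  1   | swimming | blue | pizza | truck
  2   | tennis | yellow | tacos | sedan
  3   | golf | red | pasta | van
  4   | soccer | green | sushi | coupe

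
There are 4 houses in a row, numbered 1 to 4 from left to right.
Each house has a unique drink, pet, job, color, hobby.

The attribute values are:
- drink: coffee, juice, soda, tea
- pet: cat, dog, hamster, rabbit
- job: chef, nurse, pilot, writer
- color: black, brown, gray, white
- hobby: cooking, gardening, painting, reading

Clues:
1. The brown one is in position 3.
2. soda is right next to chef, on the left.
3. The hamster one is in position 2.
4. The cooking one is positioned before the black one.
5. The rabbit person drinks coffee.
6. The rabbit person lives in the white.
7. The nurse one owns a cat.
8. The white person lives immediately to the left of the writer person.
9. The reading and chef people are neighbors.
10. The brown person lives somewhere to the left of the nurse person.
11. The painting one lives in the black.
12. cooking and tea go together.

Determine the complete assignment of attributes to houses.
Solution:

House | Drink | Pet | Job | Color | Hobby
-----------------------------------------
  1   | coffee | rabbit | pilot | white | gardening
  2   | soda | hamster | writer | gray | reading
  3   | tea | dog | chef | brown | cooking
  4   | juice | cat | nurse | black | painting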